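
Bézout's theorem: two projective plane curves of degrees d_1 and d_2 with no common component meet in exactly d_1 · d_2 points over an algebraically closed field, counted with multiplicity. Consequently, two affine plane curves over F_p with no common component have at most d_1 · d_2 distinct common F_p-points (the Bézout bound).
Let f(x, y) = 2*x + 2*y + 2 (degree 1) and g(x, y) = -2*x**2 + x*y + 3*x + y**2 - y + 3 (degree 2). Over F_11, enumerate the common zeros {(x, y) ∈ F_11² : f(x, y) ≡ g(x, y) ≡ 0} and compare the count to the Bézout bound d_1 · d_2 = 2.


Common zeros: ∅; count = 0; Bézout bound = 2.

deg(f) = 1, deg(g) = 2, so Bézout bound = 2.
Scan x ∈ F_11. For each x, list the y ∈ F_11 with f(x, y) ≡ 0 and those with g(x, y) ≡ 0 (mod 11); the common zeros in that column are the intersection.
  x = 0: f ≡ 0 at y ∈ {10}; g ≡ 0 at y ∈ {6}; common: ∅.
  x = 1: f ≡ 0 at y ∈ {9}; g ≡ 0 at y ∈ ∅; common: ∅.
  x = 2: f ≡ 0 at y ∈ {8}; g ≡ 0 at y ∈ ∅; common: ∅.
  x = 3: f ≡ 0 at y ∈ {7}; g ≡ 0 at y ∈ ∅; common: ∅.
  x = 4: f ≡ 0 at y ∈ {6}; g ≡ 0 at y ∈ {4}; common: ∅.
  x = 5: f ≡ 0 at y ∈ {5}; g ≡ 0 at y ∈ {3, 4}; common: ∅.
  x = 6: f ≡ 0 at y ∈ {4}; g ≡ 0 at y ∈ {7, 10}; common: ∅.
  x = 7: f ≡ 0 at y ∈ {3}; g ≡ 0 at y ∈ ∅; common: ∅.
  x = 8: f ≡ 0 at y ∈ {2}; g ≡ 0 at y ∈ ∅; common: ∅.
  x = 9: f ≡ 0 at y ∈ {1}; g ≡ 0 at y ∈ {0, 3}; common: ∅.
  x = 10: f ≡ 0 at y ∈ {0}; g ≡ 0 at y ∈ {6, 7}; common: ∅.
Collecting: common zeros = ∅, so the count is 0.
Comparison with the Bézout bound: 0 ≤ 2 = deg(f)·deg(g), as expected for curves with no common component (the affine F_11-count falls short of the bound because intersections may lie at infinity, over extension fields, or carry multiplicity).


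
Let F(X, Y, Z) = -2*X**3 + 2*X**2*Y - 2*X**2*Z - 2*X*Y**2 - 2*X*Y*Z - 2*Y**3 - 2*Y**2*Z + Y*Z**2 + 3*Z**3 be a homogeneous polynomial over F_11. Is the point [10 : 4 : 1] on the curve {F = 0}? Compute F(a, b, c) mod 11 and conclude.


F(10,4,1) ≡ 5 (mod 11); P is NOT on the curve.

Evaluate F(10, 4, 1) term-by-term (mod 11).
  -2*X**3 ↦ -2·1000·1·1 = -2000
  2*X**2*Y ↦ 2·100·4·1 = 800
  -2*X**2*Z ↦ -2·100·1·1 = -200
  -2*X*Y**2 ↦ -2·10·16·1 = -320
  -2*X*Y*Z ↦ -2·10·4·1 = -80
  -2*Y**3 ↦ -2·1·64·1 = -128
  -2*Y**2*Z ↦ -2·1·16·1 = -32
  Y*Z**2 ↦ 1·1·4·1 = 4
  3*Z**3 ↦ 3·1·1·1 = 3
Sum: F(10, 4, 1) = (-2000) + (800) + (-200) + (-320) + (-80) + (-128) + (-32) + (4) + (3) = -1953.
Reducing mod 11: -1953 ≡ 5 (mod 11).
Since F(a, b, c) ≡ 5 ≠ 0 (mod 11), P does NOT lie on the curve.


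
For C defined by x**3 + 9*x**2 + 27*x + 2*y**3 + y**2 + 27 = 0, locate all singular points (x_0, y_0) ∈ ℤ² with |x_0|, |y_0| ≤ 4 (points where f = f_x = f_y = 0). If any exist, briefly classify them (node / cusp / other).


Singular points: {(-3, 0)}; classification: cusp.

Compute partial derivatives:
  f_x = 3*x**2 + 18*x + 27.
  f_y = 6*y**2 + 2*y.
Scan x_0 ∈ {−4, ..., 4}. For each x_0, f_y(x_0, y) is a polynomial in y; find its integer roots y ∈ {−4, ..., 4}, then test f_x and f at those candidates.
  x = -4: f_y(-4, y) = 6*y**2 + 2*y; vanishes at y ∈ {0}. (-4, 0): f_x = 3 ≠ 0.
  x = -3: f_y(-3, y) = 6*y**2 + 2*y; vanishes at y ∈ {0}. (-3, 0): f_x = 0, f = 0 — SINGULAR.
  x = -2: f_y(-2, y) = 6*y**2 + 2*y; vanishes at y ∈ {0}. (-2, 0): f_x = 3 ≠ 0.
  x = -1: f_y(-1, y) = 6*y**2 + 2*y; vanishes at y ∈ {0}. (-1, 0): f_x = 12 ≠ 0.
  x = 0: f_y(0, y) = 6*y**2 + 2*y; vanishes at y ∈ {0}. (0, 0): f_x = 27 ≠ 0.
  x = 1: f_y(1, y) = 6*y**2 + 2*y; vanishes at y ∈ {0}. (1, 0): f_x = 48 ≠ 0.
  x = 2: f_y(2, y) = 6*y**2 + 2*y; vanishes at y ∈ {0}. (2, 0): f_x = 75 ≠ 0.
  x = 3: f_y(3, y) = 6*y**2 + 2*y; vanishes at y ∈ {0}. (3, 0): f_x = 108 ≠ 0.
  x = 4: f_y(4, y) = 6*y**2 + 2*y; vanishes at y ∈ {0}. (4, 0): f_x = 147 ≠ 0.
Only singular point on the grid: (-3, 0).
Classify: substitute x = -3 + u, y = 0 + v and expand: f = u**3 + 2*v**3 + v**2.
No constant or linear terms (consistent with a singular point). Quadratic part: v**2. Cubic part: u**3 + 2*v**3.
The quadratic part v**2 is a perfect square, so there is a single (double) tangent line v = 0, i.e. y = 0. Restricting the cubic part to that line (v = 0) leaves u**3 ≠ 0, so f is not divisible by v and the branch is v² ≈ -u**3 to lowest order — this is a cusp.
Classification: cusp.


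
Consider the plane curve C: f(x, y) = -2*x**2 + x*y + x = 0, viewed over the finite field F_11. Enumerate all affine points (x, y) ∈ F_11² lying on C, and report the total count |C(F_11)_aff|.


Affine F_11-points: {(0, 0), (0, 1), (0, 2), (0, 3), (0, 4), (0, 5), (0, 6), (0, 7), (0, 8), (0, 9), (0, 10), (1, 1), (2, 3), (3, 5), (4, 7), (5, 9), (6, 0), (7, 2), (8, 4), (9, 6), (10, 8)}; count = 21.

For each of the 121 pairs (x, y) ∈ F_11², evaluate f(x, y) mod 11. Record the zeros.
  x = 0: [0↦0, 1↦0, 2↦0, 3↦0, 4↦0, 5↦0, 6↦0, 7↦0, 8↦0, 9↦0, 10↦0]  zeros at y ∈ {0, 1, 2, 3, 4, 5, 6, 7, 8, 9, 10}
  x = 1: [0↦10, 1↦0, 2↦1, 3↦2, 4↦3, 5↦4, 6↦5, 7↦6, 8↦7, 9↦8, 10↦9]  zeros at y ∈ {1}
  x = 2: [0↦5, 1↦7, 2↦9, 3↦0, 4↦2, 5↦4, 6↦6, 7↦8, 8↦10, 9↦1, 10↦3]  zeros at y ∈ {3}
  x = 3: [0↦7, 1↦10, 2↦2, 3↦5, 4↦8, 5↦0, 6↦3, 7↦6, 8↦9, 9↦1, 10↦4]  zeros at y ∈ {5}
  x = 4: [0↦5, 1↦9, 2↦2, 3↦6, 4↦10, 5↦3, 6↦7, 7↦0, 8↦4, 9↦8, 10↦1]  zeros at y ∈ {7}
  x = 5: [0↦10, 1↦4, 2↦9, 3↦3, 4↦8, 5↦2, 6↦7, 7↦1, 8↦6, 9↦0, 10↦5]  zeros at y ∈ {9}
  x = 6: [0↦0, 1↦6, 2↦1, 3↦7, 4↦2, 5↦8, 6↦3, 7↦9, 8↦4, 9↦10, 10↦5]  zeros at y ∈ {0}
  x = 7: [0↦8, 1↦4, 2↦0, 3↦7, 4↦3, 5↦10, 6↦6, 7↦2, 8↦9, 9↦5, 10↦1]  zeros at y ∈ {2}
  x = 8: [0↦1, 1↦9, 2↦6, 3↦3, 4↦0, 5↦8, 6↦5, 7↦2, 8↦10, 9↦7, 10↦4]  zeros at y ∈ {4}
  x = 9: [0↦1, 1↦10, 2↦8, 3↦6, 4↦4, 5↦2, 6↦0, 7↦9, 8↦7, 9↦5, 10↦3]  zeros at y ∈ {6}
  x = 10: [0↦8, 1↦7, 2↦6, 3↦5, 4↦4, 5↦3, 6↦2, 7↦1, 8↦0, 9↦10, 10↦9]  zeros at y ∈ {8}
Collecting zeros: affine points = {(0, 0), (0, 1), (0, 2), (0, 3), (0, 4), (0, 5), (0, 6), (0, 7), (0, 8), (0, 9), (0, 10), (1, 1), (2, 3), (3, 5), (4, 7), (5, 9), (6, 0), (7, 2), (8, 4), (9, 6), (10, 8)}.
Total count |C(F_11)_aff| = 21.


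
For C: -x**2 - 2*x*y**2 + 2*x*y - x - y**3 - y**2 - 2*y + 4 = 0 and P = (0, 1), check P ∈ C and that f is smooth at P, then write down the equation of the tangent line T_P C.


Tangent line at P: -x - 7*y + 7 = 0.

Step 1: f(0, 1) = 0, so P lies on C.
Step 2: partial derivatives
  f_x(x, y) = -2*x - 2*y**2 + 2*y - 1, f_y(x, y) = -4*x*y + 2*x - 3*y**2 - 2*y - 2.
  f_x(P) = -1, f_y(P) = -7 (gradient nonzero, so P is smooth).
Step 3: tangent line at P: -1·(x − 0) + -7·(y − 1) = 0.
Expanding: -x - 7*y + 7 = 0.


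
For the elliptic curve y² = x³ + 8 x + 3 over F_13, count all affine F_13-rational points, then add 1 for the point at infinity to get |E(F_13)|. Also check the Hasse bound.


Affine points = {(0, 4), (0, 9), (1, 5), (1, 8), (2, 1), (2, 12), (5, 5), (5, 8), (7, 5), (7, 8), (10, 2), (10, 11)}; affine count = 12; |E(F_13)| = 13.

Discriminant check: Δ ∝ 4a³ + 27b² = 4·8³ + 27·3² = 4·512 + 27·9 ≡ 3 (mod 13). Nonzero ⇒ E is nonsingular.
For each x ∈ F_13, compute rhs = x³ + 8·x + 3 mod 13, then count y ∈ F_13 with y² ≡ rhs.
  x = 0: rhs = 3, matching y values: 4, 9 (2 points).
  x = 1: rhs = 12, matching y values: 5, 8 (2 points).
  x = 2: rhs = 1, matching y values: 1, 12 (2 points).
  x = 3: rhs = 2, matching y values: none (0 points).
  x = 4: rhs = 8, matching y values: none (0 points).
  x = 5: rhs = 12, matching y values: 5, 8 (2 points).
  x = 6: rhs = 7, matching y values: none (0 points).
  x = 7: rhs = 12, matching y values: 5, 8 (2 points).
  x = 8: rhs = 7, matching y values: none (0 points).
  x = 9: rhs = 11, matching y values: none (0 points).
  x = 10: rhs = 4, matching y values: 2, 11 (2 points).
  x = 11: rhs = 5, matching y values: none (0 points).
  x = 12: rhs = 7, matching y values: none (0 points).
Total affine count: 12.
Full point count |E(F_13)| = 12 + 1 = 13.
Hasse bound: |13 − (13+1)| = |-1| = 1 ≤ 2√13 ≈ 7.2111 ✓.


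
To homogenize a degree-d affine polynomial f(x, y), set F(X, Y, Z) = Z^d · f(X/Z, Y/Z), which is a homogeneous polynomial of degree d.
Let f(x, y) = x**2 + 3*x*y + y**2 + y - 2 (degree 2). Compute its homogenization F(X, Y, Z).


F(X, Y, Z) = X**2 + 3*X*Y + Y**2 + Y*Z - 2*Z**2

deg(f) = 2.
Substitute x = X/Z, y = Y/Z into f, then multiply by Z^2.
  monomial 1·x^2·y^0 ↦ 1·X^2·Y^0·Z^0.
  monomial 3·x^1·y^1 ↦ 3·X^1·Y^1·Z^0.
  monomial 1·x^0·y^2 ↦ 1·X^0·Y^2·Z^0.
  monomial 1·x^0·y^1 ↦ 1·X^0·Y^1·Z^1.
  monomial -2·x^0·y^0 ↦ -2·X^0·Y^0·Z^2.
Collecting: F(X, Y, Z) = X**2 + 3*X*Y + Y**2 + Y*Z - 2*Z**2.


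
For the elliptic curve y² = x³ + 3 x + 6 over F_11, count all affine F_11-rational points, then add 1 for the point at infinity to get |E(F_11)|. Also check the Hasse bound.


Affine points = {(2, 3), (2, 8), (3, 3), (3, 8), (4, 4), (4, 7), (5, 5), (5, 6), (6, 3), (6, 8), (8, 5), (8, 6), (9, 5), (9, 6)}; affine count = 14; |E(F_11)| = 15.

Discriminant check: Δ ∝ 4a³ + 27b² = 4·3³ + 27·6² = 4·27 + 27·36 ≡ 2 (mod 11). Nonzero ⇒ E is nonsingular.
For each x ∈ F_11, compute rhs = x³ + 3·x + 6 mod 11, then count y ∈ F_11 with y² ≡ rhs.
  x = 0: rhs = 6, matching y values: none (0 points).
  x = 1: rhs = 10, matching y values: none (0 points).
  x = 2: rhs = 9, matching y values: 3, 8 (2 points).
  x = 3: rhs = 9, matching y values: 3, 8 (2 points).
  x = 4: rhs = 5, matching y values: 4, 7 (2 points).
  x = 5: rhs = 3, matching y values: 5, 6 (2 points).
  x = 6: rhs = 9, matching y values: 3, 8 (2 points).
  x = 7: rhs = 7, matching y values: none (0 points).
  x = 8: rhs = 3, matching y values: 5, 6 (2 points).
  x = 9: rhs = 3, matching y values: 5, 6 (2 points).
  x = 10: rhs = 2, matching y values: none (0 points).
Total affine count: 14.
Full point count |E(F_11)| = 14 + 1 = 15.
Hasse bound: |15 − (11+1)| = |3| = 3 ≤ 2√11 ≈ 6.6332 ✓.


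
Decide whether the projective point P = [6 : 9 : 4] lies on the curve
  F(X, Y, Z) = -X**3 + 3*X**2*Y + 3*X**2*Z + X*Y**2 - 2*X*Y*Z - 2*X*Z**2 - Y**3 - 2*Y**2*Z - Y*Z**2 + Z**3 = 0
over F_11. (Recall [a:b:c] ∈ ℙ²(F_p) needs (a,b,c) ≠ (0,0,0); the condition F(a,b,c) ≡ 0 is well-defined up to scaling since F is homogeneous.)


F(6,9,4) ≡ 0 (mod 11); P is on the curve.

Evaluate F(6, 9, 4) term-by-term (mod 11).
  -X**3 ↦ -1·216·1·1 = -216
  3*X**2*Y ↦ 3·36·9·1 = 972
  3*X**2*Z ↦ 3·36·1·4 = 432
  X*Y**2 ↦ 1·6·81·1 = 486
  -2*X*Y*Z ↦ -2·6·9·4 = -432
  -2*X*Z**2 ↦ -2·6·1·16 = -192
  -Y**3 ↦ -1·1·729·1 = -729
  -2*Y**2*Z ↦ -2·1·81·4 = -648
  -Y*Z**2 ↦ -1·1·9·16 = -144
  Z**3 ↦ 1·1·1·64 = 64
Sum: F(6, 9, 4) = (-216) + (972) + (432) + (486) + (-432) + (-192) + (-729) + (-648) + (-144) + (64) = -407.
Reducing mod 11: -407 ≡ 0 (mod 11).
Since F(a, b, c) ≡ 0 (mod 11), P lies on the curve.


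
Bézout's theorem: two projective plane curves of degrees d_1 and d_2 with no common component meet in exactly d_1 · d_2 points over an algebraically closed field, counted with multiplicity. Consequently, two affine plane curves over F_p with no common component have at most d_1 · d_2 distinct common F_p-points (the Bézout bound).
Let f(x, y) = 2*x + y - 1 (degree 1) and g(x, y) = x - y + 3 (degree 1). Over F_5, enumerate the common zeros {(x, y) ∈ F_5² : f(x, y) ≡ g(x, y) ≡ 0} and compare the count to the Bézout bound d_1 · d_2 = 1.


Common zeros: {(1, 4)}; count = 1; Bézout bound = 1.

deg(f) = 1, deg(g) = 1, so Bézout bound = 1.
Scan x ∈ F_5. For each x, list the y ∈ F_5 with f(x, y) ≡ 0 and those with g(x, y) ≡ 0 (mod 5); the common zeros in that column are the intersection.
  x = 0: f ≡ 0 at y ∈ {1}; g ≡ 0 at y ∈ {3}; common: ∅.
  x = 1: f ≡ 0 at y ∈ {4}; g ≡ 0 at y ∈ {4}; common: {4}.
  x = 2: f ≡ 0 at y ∈ {2}; g ≡ 0 at y ∈ {0}; common: ∅.
  x = 3: f ≡ 0 at y ∈ {0}; g ≡ 0 at y ∈ {1}; common: ∅.
  x = 4: f ≡ 0 at y ∈ {3}; g ≡ 0 at y ∈ {2}; common: ∅.
Collecting: common zeros = {(1, 4)}, so the count is 1.
Comparison with the Bézout bound: 1 ≤ 1 = deg(f)·deg(g), as expected for curves with no common component (the bound is attained).


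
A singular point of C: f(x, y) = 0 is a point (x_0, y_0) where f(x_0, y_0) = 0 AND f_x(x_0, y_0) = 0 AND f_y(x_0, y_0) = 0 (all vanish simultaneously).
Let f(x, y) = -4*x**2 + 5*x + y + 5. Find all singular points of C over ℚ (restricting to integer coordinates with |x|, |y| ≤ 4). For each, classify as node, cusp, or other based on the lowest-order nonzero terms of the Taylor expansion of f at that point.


No singular points in the scanned grid; C is smooth there.

Compute partial derivatives:
  f_x = 5 - 8*x.
  f_y = 1.
f_y = 1 is a nonzero constant, so f_y never vanishes: no point (x, y) can satisfy f = f_x = f_y = 0. In particular no (x, y) ∈ {−4, ..., 4}² is singular; the curve is smooth.


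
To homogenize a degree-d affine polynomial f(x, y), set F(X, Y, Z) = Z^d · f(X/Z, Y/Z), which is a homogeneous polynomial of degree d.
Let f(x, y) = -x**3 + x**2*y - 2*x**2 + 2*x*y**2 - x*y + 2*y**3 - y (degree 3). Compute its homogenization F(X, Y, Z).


F(X, Y, Z) = -X**3 + X**2*Y - 2*X**2*Z + 2*X*Y**2 - X*Y*Z + 2*Y**3 - Y*Z**2

deg(f) = 3.
Substitute x = X/Z, y = Y/Z into f, then multiply by Z^3.
  monomial -1·x^3·y^0 ↦ -1·X^3·Y^0·Z^0.
  monomial 1·x^2·y^1 ↦ 1·X^2·Y^1·Z^0.
  monomial -2·x^2·y^0 ↦ -2·X^2·Y^0·Z^1.
  monomial 2·x^1·y^2 ↦ 2·X^1·Y^2·Z^0.
  monomial -1·x^1·y^1 ↦ -1·X^1·Y^1·Z^1.
  monomial 2·x^0·y^3 ↦ 2·X^0·Y^3·Z^0.
  monomial -1·x^0·y^1 ↦ -1·X^0·Y^1·Z^2.
Collecting: F(X, Y, Z) = -X**3 + X**2*Y - 2*X**2*Z + 2*X*Y**2 - X*Y*Z + 2*Y**3 - Y*Z**2.


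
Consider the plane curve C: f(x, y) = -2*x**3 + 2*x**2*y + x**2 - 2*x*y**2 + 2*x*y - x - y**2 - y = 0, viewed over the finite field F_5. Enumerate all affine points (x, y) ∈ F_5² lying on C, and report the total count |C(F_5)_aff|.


Affine F_5-points: {(0, 0), (0, 4), (1, 3), (2, 4), (3, 2), (4, 3)}; count = 6.

For each of the 25 pairs (x, y) ∈ F_5², evaluate f(x, y) mod 5. Record the zeros.
  x = 0: [0↦0, 1↦3, 2↦4, 3↦3, 4↦0]  zeros at y ∈ {0, 4}
  x = 1: [0↦3, 1↦3, 2↦2, 3↦0, 4↦2]  zeros at y ∈ {3}
  x = 2: [0↦1, 1↦2, 2↦3, 3↦4, 4↦0]  zeros at y ∈ {4}
  x = 3: [0↦2, 1↦3, 2↦0, 3↦3, 4↦2]  zeros at y ∈ {2}
  x = 4: [0↦4, 1↦4, 2↦1, 3↦0, 4↦1]  zeros at y ∈ {3}
Collecting zeros: affine points = {(0, 0), (0, 4), (1, 3), (2, 4), (3, 2), (4, 3)}.
Total count |C(F_5)_aff| = 6.


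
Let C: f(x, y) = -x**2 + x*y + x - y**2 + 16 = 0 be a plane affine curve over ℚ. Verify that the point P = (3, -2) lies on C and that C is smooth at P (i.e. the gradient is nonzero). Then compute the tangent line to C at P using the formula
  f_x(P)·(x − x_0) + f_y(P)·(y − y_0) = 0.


Tangent line at P: -7*x + 7*y + 35 = 0.

Step 1: f(3, -2) = 0, so P lies on C.
Step 2: partial derivatives
  f_x(x, y) = -2*x + y + 1, f_y(x, y) = x - 2*y.
  f_x(P) = -7, f_y(P) = 7 (gradient nonzero, so P is smooth).
Step 3: tangent line at P: -7·(x − 3) + 7·(y − -2) = 0.
Expanding: -7*x + 7*y + 35 = 0.


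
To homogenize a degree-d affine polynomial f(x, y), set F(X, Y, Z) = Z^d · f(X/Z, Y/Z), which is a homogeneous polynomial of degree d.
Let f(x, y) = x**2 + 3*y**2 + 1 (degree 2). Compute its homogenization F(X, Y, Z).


F(X, Y, Z) = X**2 + 3*Y**2 + Z**2

deg(f) = 2.
Substitute x = X/Z, y = Y/Z into f, then multiply by Z^2.
  monomial 1·x^2·y^0 ↦ 1·X^2·Y^0·Z^0.
  monomial 3·x^0·y^2 ↦ 3·X^0·Y^2·Z^0.
  monomial 1·x^0·y^0 ↦ 1·X^0·Y^0·Z^2.
Collecting: F(X, Y, Z) = X**2 + 3*Y**2 + Z**2.


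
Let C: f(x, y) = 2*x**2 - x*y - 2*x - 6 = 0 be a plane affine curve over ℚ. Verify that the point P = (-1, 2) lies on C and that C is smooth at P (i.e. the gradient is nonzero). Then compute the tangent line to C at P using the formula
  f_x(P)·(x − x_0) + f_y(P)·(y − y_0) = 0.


Tangent line at P: -8*x + y - 10 = 0.

Step 1: f(-1, 2) = 0, so P lies on C.
Step 2: partial derivatives
  f_x(x, y) = 4*x - y - 2, f_y(x, y) = -x.
  f_x(P) = -8, f_y(P) = 1 (gradient nonzero, so P is smooth).
Step 3: tangent line at P: -8·(x − -1) + 1·(y − 2) = 0.
Expanding: -8*x + y - 10 = 0.


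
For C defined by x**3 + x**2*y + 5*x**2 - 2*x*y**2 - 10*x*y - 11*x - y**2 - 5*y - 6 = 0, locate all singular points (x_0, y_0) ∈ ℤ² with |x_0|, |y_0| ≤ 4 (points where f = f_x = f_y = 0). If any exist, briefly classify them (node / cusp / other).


Singular points: {(-1, -3)}; classification: node.

Compute partial derivatives:
  f_x = 3*x**2 + 2*x*y + 10*x - 2*y**2 - 10*y - 11.
  f_y = x**2 - 4*x*y - 10*x - 2*y - 5.
Scan x_0 ∈ {−4, ..., 4}. For each x_0, f_y(x_0, y) is a polynomial in y; find its integer roots y ∈ {−4, ..., 4}, then test f_x and f at those candidates.
  x = -4: f_y(-4, y) = 14*y + 51; no integer root y with |y| ≤ 4.
  x = -3: f_y(-3, y) = 10*y + 34; no integer root y with |y| ≤ 4.
  x = -2: f_y(-2, y) = 6*y + 19; no integer root y with |y| ≤ 4.
  x = -1: f_y(-1, y) = 2*y + 6; vanishes at y ∈ {-3}. (-1, -3): f_x = 0, f = 0 — SINGULAR.
  x = 0: f_y(0, y) = -2*y - 5; no integer root y with |y| ≤ 4.
  x = 1: f_y(1, y) = -6*y - 14; no integer root y with |y| ≤ 4.
  x = 2: f_y(2, y) = -10*y - 21; no integer root y with |y| ≤ 4.
  x = 3: f_y(3, y) = -14*y - 26; no integer root y with |y| ≤ 4.
  x = 4: f_y(4, y) = -18*y - 29; no integer root y with |y| ≤ 4.
Only singular point on the grid: (-1, -3).
Classify: substitute x = -1 + u, y = -3 + v and expand: f = u**3 + u**2*v - u**2 - 2*u*v**2 + v**2.
No constant or linear terms (consistent with a singular point). Quadratic part: -u**2 + v**2. Cubic part: u**3 + u**2*v - 2*u*v**2.
The quadratic part v**2 - u**2 = (v − u)(v + u) splits into two distinct linear factors, so there are two distinct tangent lines y − -3 = ±(x − -1) — this is a node (ordinary double point).
Classification: node.


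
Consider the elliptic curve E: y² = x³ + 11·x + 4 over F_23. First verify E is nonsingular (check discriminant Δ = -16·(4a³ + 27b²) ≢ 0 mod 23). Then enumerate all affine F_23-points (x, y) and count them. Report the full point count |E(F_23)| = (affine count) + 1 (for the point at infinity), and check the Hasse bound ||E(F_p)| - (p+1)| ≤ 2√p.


Affine points = {(0, 2), (0, 21), (1, 4), (1, 19), (3, 8), (3, 15), (5, 0), (8, 11), (8, 12), (9, 2), (9, 21), (12, 1), (12, 22), (14, 2), (14, 21), (15, 5), (15, 18), (18, 10), (18, 13), (20, 6), (20, 17)}; affine count = 21; |E(F_23)| = 22.

Discriminant check: Δ ∝ 4a³ + 27b² = 4·11³ + 27·4² = 4·1331 + 27·16 ≡ 6 (mod 23). Nonzero ⇒ E is nonsingular.
For each x ∈ F_23, compute rhs = x³ + 11·x + 4 mod 23, then count y ∈ F_23 with y² ≡ rhs.
  x = 0: rhs = 4, matching y values: 2, 21 (2 points).
  x = 1: rhs = 16, matching y values: 4, 19 (2 points).
  x = 2: rhs = 11, matching y values: none (0 points).
  x = 3: rhs = 18, matching y values: 8, 15 (2 points).
  x = 4: rhs = 20, matching y values: none (0 points).
  x = 5: rhs = 0, matching y values: 0 (1 points).
  x = 6: rhs = 10, matching y values: none (0 points).
  x = 7: rhs = 10, matching y values: none (0 points).
  x = 8: rhs = 6, matching y values: 11, 12 (2 points).
  x = 9: rhs = 4, matching y values: 2, 21 (2 points).
  x = 10: rhs = 10, matching y values: none (0 points).
  x = 11: rhs = 7, matching y values: none (0 points).
  x = 12: rhs = 1, matching y values: 1, 22 (2 points).
  x = 13: rhs = 21, matching y values: none (0 points).
  x = 14: rhs = 4, matching y values: 2, 21 (2 points).
  x = 15: rhs = 2, matching y values: 5, 18 (2 points).
  x = 16: rhs = 21, matching y values: none (0 points).
  x = 17: rhs = 21, matching y values: none (0 points).
  x = 18: rhs = 8, matching y values: 10, 13 (2 points).
  x = 19: rhs = 11, matching y values: none (0 points).
  x = 20: rhs = 13, matching y values: 6, 17 (2 points).
  x = 21: rhs = 20, matching y values: none (0 points).
  x = 22: rhs = 15, matching y values: none (0 points).
Total affine count: 21.
Full point count |E(F_23)| = 21 + 1 = 22.
Hasse bound: |22 − (23+1)| = |-2| = 2 ≤ 2√23 ≈ 9.5917 ✓.


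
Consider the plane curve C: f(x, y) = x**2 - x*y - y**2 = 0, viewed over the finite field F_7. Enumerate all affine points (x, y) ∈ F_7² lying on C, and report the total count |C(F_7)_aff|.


Affine F_7-points: {(0, 0)}; count = 1.

For each of the 49 pairs (x, y) ∈ F_7², evaluate f(x, y) mod 7. Record the zeros.
  x = 0: [0↦0, 1↦6, 2↦3, 3↦5, 4↦5, 5↦3, 6↦6]  zeros at y ∈ {0}
  x = 1: [0↦1, 1↦6, 2↦2, 3↦3, 4↦2, 5↦6, 6↦1]  zeros at y ∈ ∅
  x = 2: [0↦4, 1↦1, 2↦3, 3↦3, 4↦1, 5↦4, 6↦5]  zeros at y ∈ ∅
  x = 3: [0↦2, 1↦5, 2↦6, 3↦5, 4↦2, 5↦4, 6↦4]  zeros at y ∈ ∅
  x = 4: [0↦2, 1↦4, 2↦4, 3↦2, 4↦5, 5↦6, 6↦5]  zeros at y ∈ ∅
  x = 5: [0↦4, 1↦5, 2↦4, 3↦1, 4↦3, 5↦3, 6↦1]  zeros at y ∈ ∅
  x = 6: [0↦1, 1↦1, 2↦6, 3↦2, 4↦3, 5↦2, 6↦6]  zeros at y ∈ ∅
Collecting zeros: affine points = {(0, 0)}.
Total count |C(F_7)_aff| = 1.


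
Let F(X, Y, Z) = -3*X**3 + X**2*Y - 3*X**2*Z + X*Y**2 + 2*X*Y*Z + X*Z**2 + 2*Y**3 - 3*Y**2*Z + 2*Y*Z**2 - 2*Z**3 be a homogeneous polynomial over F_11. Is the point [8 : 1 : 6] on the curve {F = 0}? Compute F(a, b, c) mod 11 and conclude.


F(8,1,6) ≡ 10 (mod 11); P is NOT on the curve.

Evaluate F(8, 1, 6) term-by-term (mod 11).
  -3*X**3 ↦ -3·512·1·1 = -1536
  X**2*Y ↦ 1·64·1·1 = 64
  -3*X**2*Z ↦ -3·64·1·6 = -1152
  X*Y**2 ↦ 1·8·1·1 = 8
  2*X*Y*Z ↦ 2·8·1·6 = 96
  X*Z**2 ↦ 1·8·1·36 = 288
  2*Y**3 ↦ 2·1·1·1 = 2
  -3*Y**2*Z ↦ -3·1·1·6 = -18
  2*Y*Z**2 ↦ 2·1·1·36 = 72
  -2*Z**3 ↦ -2·1·1·216 = -432
Sum: F(8, 1, 6) = (-1536) + (64) + (-1152) + (8) + (96) + (288) + (2) + (-18) + (72) + (-432) = -2608.
Reducing mod 11: -2608 ≡ 10 (mod 11).
Since F(a, b, c) ≡ 10 ≠ 0 (mod 11), P does NOT lie on the curve.


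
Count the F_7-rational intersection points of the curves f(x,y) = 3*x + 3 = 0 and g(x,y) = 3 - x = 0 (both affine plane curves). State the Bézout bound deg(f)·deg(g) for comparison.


Common zeros: ∅; count = 0; Bézout bound = 1.

deg(f) = 1, deg(g) = 1, so Bézout bound = 1.
Scan x ∈ F_7. For each x, list the y ∈ F_7 with f(x, y) ≡ 0 and those with g(x, y) ≡ 0 (mod 7); the common zeros in that column are the intersection.
  x = 0: f ≡ 0 at y ∈ ∅; g ≡ 0 at y ∈ ∅; common: ∅.
  x = 1: f ≡ 0 at y ∈ ∅; g ≡ 0 at y ∈ ∅; common: ∅.
  x = 2: f ≡ 0 at y ∈ ∅; g ≡ 0 at y ∈ ∅; common: ∅.
  x = 3: f ≡ 0 at y ∈ ∅; g ≡ 0 at y ∈ {0, 1, 2, 3, 4, 5, 6}; common: ∅.
  x = 4: f ≡ 0 at y ∈ ∅; g ≡ 0 at y ∈ ∅; common: ∅.
  x = 5: f ≡ 0 at y ∈ ∅; g ≡ 0 at y ∈ ∅; common: ∅.
  x = 6: f ≡ 0 at y ∈ {0, 1, 2, 3, 4, 5, 6}; g ≡ 0 at y ∈ ∅; common: ∅.
Collecting: common zeros = ∅, so the count is 0.
Comparison with the Bézout bound: 0 ≤ 1 = deg(f)·deg(g), as expected for curves with no common component (the affine F_7-count falls short of the bound because intersections may lie at infinity, over extension fields, or carry multiplicity).


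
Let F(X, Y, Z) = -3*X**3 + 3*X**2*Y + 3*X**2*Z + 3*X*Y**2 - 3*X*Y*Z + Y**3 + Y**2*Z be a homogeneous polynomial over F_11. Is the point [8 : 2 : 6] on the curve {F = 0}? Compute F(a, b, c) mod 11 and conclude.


F(8,2,6) ≡ 5 (mod 11); P is NOT on the curve.

Evaluate F(8, 2, 6) term-by-term (mod 11).
  -3*X**3 ↦ -3·512·1·1 = -1536
  3*X**2*Y ↦ 3·64·2·1 = 384
  3*X**2*Z ↦ 3·64·1·6 = 1152
  3*X*Y**2 ↦ 3·8·4·1 = 96
  -3*X*Y*Z ↦ -3·8·2·6 = -288
  Y**3 ↦ 1·1·8·1 = 8
  Y**2*Z ↦ 1·1·4·6 = 24
Sum: F(8, 2, 6) = (-1536) + (384) + (1152) + (96) + (-288) + (8) + (24) = -160.
Reducing mod 11: -160 ≡ 5 (mod 11).
Since F(a, b, c) ≡ 5 ≠ 0 (mod 11), P does NOT lie on the curve.


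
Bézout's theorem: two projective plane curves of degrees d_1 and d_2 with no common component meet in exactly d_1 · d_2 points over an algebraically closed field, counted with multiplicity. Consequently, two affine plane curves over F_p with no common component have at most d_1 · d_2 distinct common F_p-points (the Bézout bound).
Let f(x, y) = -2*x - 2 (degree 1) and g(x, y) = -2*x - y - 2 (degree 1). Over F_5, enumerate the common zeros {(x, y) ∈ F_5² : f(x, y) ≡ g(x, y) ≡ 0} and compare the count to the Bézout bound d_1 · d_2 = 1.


Common zeros: {(4, 0)}; count = 1; Bézout bound = 1.

deg(f) = 1, deg(g) = 1, so Bézout bound = 1.
Scan x ∈ F_5. For each x, list the y ∈ F_5 with f(x, y) ≡ 0 and those with g(x, y) ≡ 0 (mod 5); the common zeros in that column are the intersection.
  x = 0: f ≡ 0 at y ∈ ∅; g ≡ 0 at y ∈ {3}; common: ∅.
  x = 1: f ≡ 0 at y ∈ ∅; g ≡ 0 at y ∈ {1}; common: ∅.
  x = 2: f ≡ 0 at y ∈ ∅; g ≡ 0 at y ∈ {4}; common: ∅.
  x = 3: f ≡ 0 at y ∈ ∅; g ≡ 0 at y ∈ {2}; common: ∅.
  x = 4: f ≡ 0 at y ∈ {0, 1, 2, 3, 4}; g ≡ 0 at y ∈ {0}; common: {0}.
Collecting: common zeros = {(4, 0)}, so the count is 1.
Comparison with the Bézout bound: 1 ≤ 1 = deg(f)·deg(g), as expected for curves with no common component (the bound is attained).


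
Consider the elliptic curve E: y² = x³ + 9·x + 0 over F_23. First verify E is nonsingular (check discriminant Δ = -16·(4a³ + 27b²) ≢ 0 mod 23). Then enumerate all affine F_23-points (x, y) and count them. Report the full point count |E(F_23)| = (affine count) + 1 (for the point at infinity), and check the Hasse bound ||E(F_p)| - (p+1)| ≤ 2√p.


Affine points = {(0, 0), (2, 7), (2, 16), (3, 10), (3, 13), (4, 10), (4, 13), (5, 3), (5, 20), (8, 3), (8, 20), (10, 3), (10, 20), (11, 2), (11, 21), (14, 8), (14, 15), (16, 10), (16, 13), (17, 11), (17, 12), (22, 6), (22, 17)}; affine count = 23; |E(F_23)| = 24.

Discriminant check: Δ ∝ 4a³ + 27b² = 4·9³ + 27·0² = 4·729 + 27·0 ≡ 18 (mod 23). Nonzero ⇒ E is nonsingular.
For each x ∈ F_23, compute rhs = x³ + 9·x + 0 mod 23, then count y ∈ F_23 with y² ≡ rhs.
  x = 0: rhs = 0, matching y values: 0 (1 points).
  x = 1: rhs = 10, matching y values: none (0 points).
  x = 2: rhs = 3, matching y values: 7, 16 (2 points).
  x = 3: rhs = 8, matching y values: 10, 13 (2 points).
  x = 4: rhs = 8, matching y values: 10, 13 (2 points).
  x = 5: rhs = 9, matching y values: 3, 20 (2 points).
  x = 6: rhs = 17, matching y values: none (0 points).
  x = 7: rhs = 15, matching y values: none (0 points).
  x = 8: rhs = 9, matching y values: 3, 20 (2 points).
  x = 9: rhs = 5, matching y values: none (0 points).
  x = 10: rhs = 9, matching y values: 3, 20 (2 points).
  x = 11: rhs = 4, matching y values: 2, 21 (2 points).
  x = 12: rhs = 19, matching y values: none (0 points).
  x = 13: rhs = 14, matching y values: none (0 points).
  x = 14: rhs = 18, matching y values: 8, 15 (2 points).
  x = 15: rhs = 14, matching y values: none (0 points).
  x = 16: rhs = 8, matching y values: 10, 13 (2 points).
  x = 17: rhs = 6, matching y values: 11, 12 (2 points).
  x = 18: rhs = 14, matching y values: none (0 points).
  x = 19: rhs = 15, matching y values: none (0 points).
  x = 20: rhs = 15, matching y values: none (0 points).
  x = 21: rhs = 20, matching y values: none (0 points).
  x = 22: rhs = 13, matching y values: 6, 17 (2 points).
Total affine count: 23.
Full point count |E(F_23)| = 23 + 1 = 24.
Hasse bound: |24 − (23+1)| = |0| = 0 ≤ 2√23 ≈ 9.5917 ✓.


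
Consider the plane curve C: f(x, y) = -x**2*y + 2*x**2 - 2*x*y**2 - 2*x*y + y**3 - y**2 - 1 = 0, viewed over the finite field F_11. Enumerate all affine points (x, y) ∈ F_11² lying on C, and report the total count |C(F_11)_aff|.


Affine F_11-points: {(0, 5), (1, 7), (1, 8), (1, 10), (2, 5), (3, 2), (3, 7), (3, 9), (5, 6), (6, 1), (7, 6), (8, 8), (9, 1), (9, 9), (10, 10)}; count = 15.

For each of the 121 pairs (x, y) ∈ F_11², evaluate f(x, y) mod 11. Record the zeros.
  x = 0: [0↦10, 1↦10, 2↦3, 3↦6, 4↦3, 5↦0, 6↦3, 7↦7, 8↦7, 9↦9, 10↦8]  zeros at y ∈ {5}
  x = 1: [0↦1, 1↦7, 2↦2, 3↦3, 4↦5, 5↦3, 6↦3, 7↦0, 8↦0, 9↦9, 10↦0]  zeros at y ∈ {7, 8, 10}
  x = 2: [0↦7, 1↦6, 2↦1, 3↦9, 4↦3, 5↦0, 6↦6, 7↦5, 8↦3, 9↦6, 10↦9]  zeros at y ∈ {5}
  x = 3: [0↦6, 1↦7, 2↦0, 3↦2, 4↦8, 5↦2, 6↦1, 7↦0, 8↦5, 9↦0, 10↦2]  zeros at y ∈ {2, 7, 9}
  x = 4: [0↦9, 1↦10, 2↦10, 3↦4, 4↦9, 5↦9, 6↦10, 7↦7, 8↦6, 9↦2, 10↦1]  zeros at y ∈ ∅
  x = 5: [0↦5, 1↦4, 2↦9, 3↦4, 4↦6, 5↦10, 6↦0, 7↦4, 8↦6, 9↦1, 10↦6]  zeros at y ∈ {6}
  x = 6: [0↦5, 1↦0, 2↦8, 3↦2, 4↦10, 5↦5, 6↦4, 7↦2, 8↦5, 9↦8, 10↦6]  zeros at y ∈ {1}
  x = 7: [0↦9, 1↦9, 2↦7, 3↦9, 4↦10, 5↦5, 6↦0, 7↦1, 8↦3, 9↦1, 10↦1]  zeros at y ∈ {6}
  x = 8: [0↦6, 1↦9, 2↦6, 3↦3, 4↦6, 5↦10, 6↦10, 7↦1, 8↦0, 9↦2, 10↦2]  zeros at y ∈ {8}
  x = 9: [0↦7, 1↦0, 2↦5, 3↦6, 4↦9, 5↦9, 6↦1, 7↦2, 8↦7, 9↦0, 10↦9]  zeros at y ∈ {1, 9}
  x = 10: [0↦1, 1↦4, 2↦4, 3↦7, 4↦8, 5↦2, 6↦6, 7↦4, 8↦2, 9↦6, 10↦0]  zeros at y ∈ {10}
Collecting zeros: affine points = {(0, 5), (1, 7), (1, 8), (1, 10), (2, 5), (3, 2), (3, 7), (3, 9), (5, 6), (6, 1), (7, 6), (8, 8), (9, 1), (9, 9), (10, 10)}.
Total count |C(F_11)_aff| = 15.


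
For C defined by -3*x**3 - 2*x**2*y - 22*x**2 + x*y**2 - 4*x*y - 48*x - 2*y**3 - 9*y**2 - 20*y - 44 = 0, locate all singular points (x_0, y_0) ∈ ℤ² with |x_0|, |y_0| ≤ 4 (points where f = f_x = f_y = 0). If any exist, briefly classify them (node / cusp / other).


Singular points: {(-2, -2)}; classification: cusp.

Compute partial derivatives:
  f_x = -9*x**2 - 4*x*y - 44*x + y**2 - 4*y - 48.
  f_y = -2*x**2 + 2*x*y - 4*x - 6*y**2 - 18*y - 20.
Scan x_0 ∈ {−4, ..., 4}. For each x_0, f_y(x_0, y) is a polynomial in y; find its integer roots y ∈ {−4, ..., 4}, then test f_x and f at those candidates.
  x = -4: f_y(-4, y) = -6*y**2 - 26*y - 36; no integer root y with |y| ≤ 4.
  x = -3: f_y(-3, y) = -6*y**2 - 24*y - 26; no integer root y with |y| ≤ 4.
  x = -2: f_y(-2, y) = -6*y**2 - 22*y - 20; vanishes at y ∈ {-2}. (-2, -2): f_x = 0, f = 0 — SINGULAR.
  x = -1: f_y(-1, y) = -6*y**2 - 20*y - 18; no integer root y with |y| ≤ 4.
  x = 0: f_y(0, y) = -6*y**2 - 18*y - 20; no integer root y with |y| ≤ 4.
  x = 1: f_y(1, y) = -6*y**2 - 16*y - 26; no integer root y with |y| ≤ 4.
  x = 2: f_y(2, y) = -6*y**2 - 14*y - 36; no integer root y with |y| ≤ 4.
  x = 3: f_y(3, y) = -6*y**2 - 12*y - 50; no integer root y with |y| ≤ 4.
  x = 4: f_y(4, y) = -6*y**2 - 10*y - 68; no integer root y with |y| ≤ 4.
Only singular point on the grid: (-2, -2).
Classify: substitute x = -2 + u, y = -2 + v and expand: f = -3*u**3 - 2*u**2*v + u*v**2 - 2*v**3 + v**2.
No constant or linear terms (consistent with a singular point). Quadratic part: v**2. Cubic part: -3*u**3 - 2*u**2*v + u*v**2 - 2*v**3.
The quadratic part v**2 is a perfect square, so there is a single (double) tangent line v = 0, i.e. y = -2. Restricting the cubic part to that line (v = 0) leaves -3*u**3 ≠ 0, so f is not divisible by v and the branch is v² ≈ 3*u**3 to lowest order — this is a cusp.
Classification: cusp.


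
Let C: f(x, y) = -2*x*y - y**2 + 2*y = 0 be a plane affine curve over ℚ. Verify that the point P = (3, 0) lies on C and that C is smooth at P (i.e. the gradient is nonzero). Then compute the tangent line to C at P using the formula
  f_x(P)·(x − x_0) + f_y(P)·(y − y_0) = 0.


Tangent line at P: -4*y = 0.

Step 1: f(3, 0) = 0, so P lies on C.
Step 2: partial derivatives
  f_x(x, y) = -2*y, f_y(x, y) = -2*x - 2*y + 2.
  f_x(P) = 0, f_y(P) = -4 (gradient nonzero, so P is smooth).
Step 3: tangent line at P: 0·(x − 3) + -4·(y − 0) = 0.
Expanding: -4*y = 0.


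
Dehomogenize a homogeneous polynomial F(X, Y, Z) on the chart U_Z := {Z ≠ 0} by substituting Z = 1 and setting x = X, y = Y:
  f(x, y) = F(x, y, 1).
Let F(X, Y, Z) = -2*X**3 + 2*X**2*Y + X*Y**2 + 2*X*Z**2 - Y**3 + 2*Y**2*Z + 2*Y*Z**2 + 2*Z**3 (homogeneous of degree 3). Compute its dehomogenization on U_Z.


f(x, y) = -2*x**3 + 2*x**2*y + x*y**2 + 2*x - y**3 + 2*y**2 + 2*y + 2

On U_Z we set Z = 1. Each monomial c·X^i·Y^j·Z^k in F becomes c·x^i·y^j·1^k = c·x^i·y^j.
Substituting Z = 1: F(X, Y, 1) = -2*x**3 + 2*x**2*y + x*y**2 + 2*x - y**3 + 2*y**2 + 2*y + 2.
Note: deg(f) ≤ deg(F) = 3; strict inequality happens when F is divisible by Z (lost terms).


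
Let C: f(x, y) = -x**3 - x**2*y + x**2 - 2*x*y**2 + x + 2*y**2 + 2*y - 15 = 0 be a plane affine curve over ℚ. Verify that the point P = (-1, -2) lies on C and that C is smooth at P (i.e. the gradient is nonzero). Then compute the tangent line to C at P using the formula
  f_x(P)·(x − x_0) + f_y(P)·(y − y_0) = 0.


Tangent line at P: -16*x - 15*y - 46 = 0.

Step 1: f(-1, -2) = 0, so P lies on C.
Step 2: partial derivatives
  f_x(x, y) = -3*x**2 - 2*x*y + 2*x - 2*y**2 + 1, f_y(x, y) = -x**2 - 4*x*y + 4*y + 2.
  f_x(P) = -16, f_y(P) = -15 (gradient nonzero, so P is smooth).
Step 3: tangent line at P: -16·(x − -1) + -15·(y − -2) = 0.
Expanding: -16*x - 15*y - 46 = 0.


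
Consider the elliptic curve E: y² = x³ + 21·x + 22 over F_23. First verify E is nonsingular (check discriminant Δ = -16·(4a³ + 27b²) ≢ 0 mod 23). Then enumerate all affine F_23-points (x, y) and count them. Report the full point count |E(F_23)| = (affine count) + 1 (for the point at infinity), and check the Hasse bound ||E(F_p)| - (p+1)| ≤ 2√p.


Affine points = {(2, 7), (2, 16), (4, 3), (4, 20), (7, 11), (7, 12), (8, 9), (8, 14), (10, 6), (10, 17), (12, 1), (12, 22), (13, 10), (13, 13), (14, 1), (14, 22), (15, 3), (15, 20), (17, 5), (17, 18), (19, 9), (19, 14), (20, 1), (20, 22), (21, 8), (21, 15), (22, 0)}; affine count = 27; |E(F_23)| = 28.

Discriminant check: Δ ∝ 4a³ + 27b² = 4·21³ + 27·22² = 4·9261 + 27·484 ≡ 18 (mod 23). Nonzero ⇒ E is nonsingular.
For each x ∈ F_23, compute rhs = x³ + 21·x + 22 mod 23, then count y ∈ F_23 with y² ≡ rhs.
  x = 0: rhs = 22, matching y values: none (0 points).
  x = 1: rhs = 21, matching y values: none (0 points).
  x = 2: rhs = 3, matching y values: 7, 16 (2 points).
  x = 3: rhs = 20, matching y values: none (0 points).
  x = 4: rhs = 9, matching y values: 3, 20 (2 points).
  x = 5: rhs = 22, matching y values: none (0 points).
  x = 6: rhs = 19, matching y values: none (0 points).
  x = 7: rhs = 6, matching y values: 11, 12 (2 points).
  x = 8: rhs = 12, matching y values: 9, 14 (2 points).
  x = 9: rhs = 20, matching y values: none (0 points).
  x = 10: rhs = 13, matching y values: 6, 17 (2 points).
  x = 11: rhs = 20, matching y values: none (0 points).
  x = 12: rhs = 1, matching y values: 1, 22 (2 points).
  x = 13: rhs = 8, matching y values: 10, 13 (2 points).
  x = 14: rhs = 1, matching y values: 1, 22 (2 points).
  x = 15: rhs = 9, matching y values: 3, 20 (2 points).
  x = 16: rhs = 15, matching y values: none (0 points).
  x = 17: rhs = 2, matching y values: 5, 18 (2 points).
  x = 18: rhs = 22, matching y values: none (0 points).
  x = 19: rhs = 12, matching y values: 9, 14 (2 points).
  x = 20: rhs = 1, matching y values: 1, 22 (2 points).
  x = 21: rhs = 18, matching y values: 8, 15 (2 points).
  x = 22: rhs = 0, matching y values: 0 (1 points).
Total affine count: 27.
Full point count |E(F_23)| = 27 + 1 = 28.
Hasse bound: |28 − (23+1)| = |4| = 4 ≤ 2√23 ≈ 9.5917 ✓.


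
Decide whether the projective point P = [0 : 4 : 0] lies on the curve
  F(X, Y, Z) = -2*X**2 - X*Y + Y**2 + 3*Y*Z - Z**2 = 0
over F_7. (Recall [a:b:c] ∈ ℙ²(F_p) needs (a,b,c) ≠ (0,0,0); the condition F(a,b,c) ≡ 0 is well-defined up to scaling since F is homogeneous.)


F(0,4,0) ≡ 2 (mod 7); P is NOT on the curve.

Evaluate F(0, 4, 0) term-by-term (mod 7).
  -2*X**2 ↦ -2·0·1·1 = 0
  -X*Y ↦ -1·0·4·1 = 0
  Y**2 ↦ 1·1·16·1 = 16
  3*Y*Z ↦ 3·1·4·0 = 0
  -Z**2 ↦ -1·1·1·0 = 0
Sum: F(0, 4, 0) = (0) + (0) + (16) + (0) + (0) = 16.
Reducing mod 7: 16 ≡ 2 (mod 7).
Since F(a, b, c) ≡ 2 ≠ 0 (mod 7), P does NOT lie on the curve.


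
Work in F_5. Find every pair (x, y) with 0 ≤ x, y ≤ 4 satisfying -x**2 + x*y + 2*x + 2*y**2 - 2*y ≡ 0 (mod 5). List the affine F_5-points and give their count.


Affine F_5-points: {(0, 0), (0, 1), (2, 0), (3, 1)}; count = 4.

For each of the 25 pairs (x, y) ∈ F_5², evaluate f(x, y) mod 5. Record the zeros.
  x = 0: [0↦0, 1↦0, 2↦4, 3↦2, 4↦4]  zeros at y ∈ {0, 1}
  x = 1: [0↦1, 1↦2, 2↦2, 3↦1, 4↦4]  zeros at y ∈ ∅
  x = 2: [0↦0, 1↦2, 2↦3, 3↦3, 4↦2]  zeros at y ∈ {0}
  x = 3: [0↦2, 1↦0, 2↦2, 3↦3, 4↦3]  zeros at y ∈ {1}
  x = 4: [0↦2, 1↦1, 2↦4, 3↦1, 4↦2]  zeros at y ∈ ∅
Collecting zeros: affine points = {(0, 0), (0, 1), (2, 0), (3, 1)}.
Total count |C(F_5)_aff| = 4.


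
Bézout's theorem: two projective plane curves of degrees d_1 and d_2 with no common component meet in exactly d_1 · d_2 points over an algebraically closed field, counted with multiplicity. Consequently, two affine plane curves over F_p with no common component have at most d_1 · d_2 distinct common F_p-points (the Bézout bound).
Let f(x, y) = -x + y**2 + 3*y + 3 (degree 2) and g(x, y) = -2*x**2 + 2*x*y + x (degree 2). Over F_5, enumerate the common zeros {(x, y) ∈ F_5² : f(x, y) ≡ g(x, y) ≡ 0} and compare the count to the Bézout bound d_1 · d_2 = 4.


Common zeros: {(1, 3), (3, 0)}; count = 2; Bézout bound = 4.

deg(f) = 2, deg(g) = 2, so Bézout bound = 4.
Scan x ∈ F_5. For each x, list the y ∈ F_5 with f(x, y) ≡ 0 and those with g(x, y) ≡ 0 (mod 5); the common zeros in that column are the intersection.
  x = 0: f ≡ 0 at y ∈ ∅; g ≡ 0 at y ∈ {0, 1, 2, 3, 4}; common: ∅.
  x = 1: f ≡ 0 at y ∈ {3, 4}; g ≡ 0 at y ∈ {3}; common: {3}.
  x = 2: f ≡ 0 at y ∈ {1}; g ≡ 0 at y ∈ {4}; common: ∅.
  x = 3: f ≡ 0 at y ∈ {0, 2}; g ≡ 0 at y ∈ {0}; common: {0}.
  x = 4: f ≡ 0 at y ∈ ∅; g ≡ 0 at y ∈ {1}; common: ∅.
Collecting: common zeros = {(1, 3), (3, 0)}, so the count is 2.
Comparison with the Bézout bound: 2 ≤ 4 = deg(f)·deg(g), as expected for curves with no common component (the affine F_5-count falls short of the bound because intersections may lie at infinity, over extension fields, or carry multiplicity).


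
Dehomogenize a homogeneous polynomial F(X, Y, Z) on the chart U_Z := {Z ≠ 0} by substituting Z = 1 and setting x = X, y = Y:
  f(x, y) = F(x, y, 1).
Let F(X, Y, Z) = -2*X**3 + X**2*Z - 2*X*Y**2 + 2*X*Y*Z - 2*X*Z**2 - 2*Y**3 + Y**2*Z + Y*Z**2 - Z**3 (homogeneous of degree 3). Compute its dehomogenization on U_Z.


f(x, y) = -2*x**3 + x**2 - 2*x*y**2 + 2*x*y - 2*x - 2*y**3 + y**2 + y - 1

On U_Z we set Z = 1. Each monomial c·X^i·Y^j·Z^k in F becomes c·x^i·y^j·1^k = c·x^i·y^j.
Substituting Z = 1: F(X, Y, 1) = -2*x**3 + x**2 - 2*x*y**2 + 2*x*y - 2*x - 2*y**3 + y**2 + y - 1.
Note: deg(f) ≤ deg(F) = 3; strict inequality happens when F is divisible by Z (lost terms).


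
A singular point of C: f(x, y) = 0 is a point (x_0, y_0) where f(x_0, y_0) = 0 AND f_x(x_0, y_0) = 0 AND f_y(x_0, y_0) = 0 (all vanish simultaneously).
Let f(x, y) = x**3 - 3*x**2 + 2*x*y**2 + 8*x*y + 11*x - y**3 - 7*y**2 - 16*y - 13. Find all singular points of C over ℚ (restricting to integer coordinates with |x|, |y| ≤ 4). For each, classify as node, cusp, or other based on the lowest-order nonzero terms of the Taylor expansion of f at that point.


Singular points: {(1, -2)}; classification: cusp.

Compute partial derivatives:
  f_x = 3*x**2 - 6*x + 2*y**2 + 8*y + 11.
  f_y = 4*x*y + 8*x - 3*y**2 - 14*y - 16.
Scan x_0 ∈ {−4, ..., 4}. For each x_0, f_y(x_0, y) is a polynomial in y; find its integer roots y ∈ {−4, ..., 4}, then test f_x and f at those candidates.
  x = -4: f_y(-4, y) = -3*y**2 - 30*y - 48; vanishes at y ∈ {-2}. (-4, -2): f_x = 75 ≠ 0.
  x = -3: f_y(-3, y) = -3*y**2 - 26*y - 40; vanishes at y ∈ {-2}. (-3, -2): f_x = 48 ≠ 0.
  x = -2: f_y(-2, y) = -3*y**2 - 22*y - 32; vanishes at y ∈ {-2}. (-2, -2): f_x = 27 ≠ 0.
  x = -1: f_y(-1, y) = -3*y**2 - 18*y - 24; vanishes at y ∈ {-4, -2}. (-1, -4): f_x = 20 ≠ 0; (-1, -2): f_x = 12 ≠ 0.
  x = 0: f_y(0, y) = -3*y**2 - 14*y - 16; vanishes at y ∈ {-2}. (0, -2): f_x = 3 ≠ 0.
  x = 1: f_y(1, y) = -3*y**2 - 10*y - 8; vanishes at y ∈ {-2}. (1, -2): f_x = 0, f = 0 — SINGULAR.
  x = 2: f_y(2, y) = -3*y**2 - 6*y; vanishes at y ∈ {-2, 0}. (2, -2): f_x = 3 ≠ 0; (2, 0): f_x = 11 ≠ 0.
  x = 3: f_y(3, y) = -3*y**2 - 2*y + 8; vanishes at y ∈ {-2}. (3, -2): f_x = 12 ≠ 0.
  x = 4: f_y(4, y) = -3*y**2 + 2*y + 16; vanishes at y ∈ {-2}. (4, -2): f_x = 27 ≠ 0.
Only singular point on the grid: (1, -2).
Classify: substitute x = 1 + u, y = -2 + v and expand: f = u**3 + 2*u*v**2 - v**3 + v**2.
No constant or linear terms (consistent with a singular point). Quadratic part: v**2. Cubic part: u**3 + 2*u*v**2 - v**3.
The quadratic part v**2 is a perfect square, so there is a single (double) tangent line v = 0, i.e. y = -2. Restricting the cubic part to that line (v = 0) leaves u**3 ≠ 0, so f is not divisible by v and the branch is v² ≈ -u**3 to lowest order — this is a cusp.
Classification: cusp.
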